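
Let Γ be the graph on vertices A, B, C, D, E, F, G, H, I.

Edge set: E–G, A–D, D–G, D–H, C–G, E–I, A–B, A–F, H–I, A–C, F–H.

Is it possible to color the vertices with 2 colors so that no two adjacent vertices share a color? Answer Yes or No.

The cycle G-D-H-I-E-G has odd length 5, so it cannot be 2-colored; at least 3 colors are needed.
So 2 colors are not enough.

No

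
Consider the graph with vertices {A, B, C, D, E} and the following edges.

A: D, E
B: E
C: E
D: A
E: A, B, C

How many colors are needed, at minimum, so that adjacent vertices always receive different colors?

2

C and E are adjacent, so at least 2 colors are needed.
2 colors suffice: color 1 → {D, E}; color 2 → {A, B, C}. No two adjacent vertices share a color.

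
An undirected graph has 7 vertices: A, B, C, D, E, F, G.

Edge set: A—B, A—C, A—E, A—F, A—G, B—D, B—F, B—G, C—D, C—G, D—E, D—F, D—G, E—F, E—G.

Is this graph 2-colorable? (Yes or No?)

D, E, G form a triangle, so at least 3 colors are needed.
So 2 colors are not enough.

No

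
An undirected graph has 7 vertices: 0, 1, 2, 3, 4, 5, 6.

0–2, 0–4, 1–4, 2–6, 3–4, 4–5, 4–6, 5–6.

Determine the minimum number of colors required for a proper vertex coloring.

3

4, 5, 6 are pairwise adjacent, so at least 3 colors are needed.
A valid assignment using 3 colors: 0=b, 1=b, 2=a, 3=b, 4=a, 5=c, 6=b. No two adjacent vertices share a color.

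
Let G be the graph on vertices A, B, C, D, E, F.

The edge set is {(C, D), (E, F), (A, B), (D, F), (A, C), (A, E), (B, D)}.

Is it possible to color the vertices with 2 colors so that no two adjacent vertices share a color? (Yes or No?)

The cycle D-C-A-E-F-D has odd length 5, so it cannot be 2-colored; at least 3 colors are needed.
So 2 colors are not enough.

No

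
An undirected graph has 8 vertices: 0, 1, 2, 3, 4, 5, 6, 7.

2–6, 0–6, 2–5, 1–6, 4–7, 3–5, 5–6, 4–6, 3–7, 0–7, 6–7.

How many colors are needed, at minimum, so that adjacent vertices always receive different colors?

3

2, 5, 6 form a triangle, so at least 3 colors are needed.
One proper 3-coloring: 0=c, 1=b, 2=c, 3=a, 4=c, 5=b, 6=a, 7=b. Every edge joins two different colors.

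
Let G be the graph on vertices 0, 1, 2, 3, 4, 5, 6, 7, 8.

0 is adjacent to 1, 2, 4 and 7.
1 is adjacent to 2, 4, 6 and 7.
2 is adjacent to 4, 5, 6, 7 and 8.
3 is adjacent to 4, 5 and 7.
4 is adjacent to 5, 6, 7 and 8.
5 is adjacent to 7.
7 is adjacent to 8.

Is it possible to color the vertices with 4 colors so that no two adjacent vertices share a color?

0, 1, 2, 4, 7 form a clique, so at least 5 colors are needed.
So 4 colors are not enough.

No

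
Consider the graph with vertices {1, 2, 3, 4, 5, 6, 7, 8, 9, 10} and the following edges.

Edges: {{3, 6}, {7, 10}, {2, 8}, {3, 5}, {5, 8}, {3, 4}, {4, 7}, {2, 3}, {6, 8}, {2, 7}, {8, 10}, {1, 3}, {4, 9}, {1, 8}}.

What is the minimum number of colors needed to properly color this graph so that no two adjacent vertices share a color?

2

8 and 10 are adjacent, so at least 2 colors are needed.
2 colors suffice: color a → {3, 7, 8, 9}; color b → {1, 2, 4, 5, 6, 10}. No two adjacent vertices share a color.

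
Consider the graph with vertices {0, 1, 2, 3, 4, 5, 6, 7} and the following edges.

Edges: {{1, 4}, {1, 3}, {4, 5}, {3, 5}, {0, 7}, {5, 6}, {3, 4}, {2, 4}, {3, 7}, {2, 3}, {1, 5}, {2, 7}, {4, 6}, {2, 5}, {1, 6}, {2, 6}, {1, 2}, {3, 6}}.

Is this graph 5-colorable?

No

1, 2, 3, 4, 5, 6 are pairwise adjacent (a clique of size 6), so at least 6 colors are needed.
So 5 colors are not enough.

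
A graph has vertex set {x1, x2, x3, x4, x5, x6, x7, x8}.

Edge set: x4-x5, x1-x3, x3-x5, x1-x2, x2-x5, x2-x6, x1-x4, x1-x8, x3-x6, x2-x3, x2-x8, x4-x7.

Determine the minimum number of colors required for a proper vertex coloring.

x2, x3, x6 are mutually adjacent, so at least 3 colors are needed.
A valid assignment using 3 colors: x1=3, x2=1, x3=2, x4=1, x5=3, x6=3, x7=2, x8=2. No two adjacent vertices share a color.

3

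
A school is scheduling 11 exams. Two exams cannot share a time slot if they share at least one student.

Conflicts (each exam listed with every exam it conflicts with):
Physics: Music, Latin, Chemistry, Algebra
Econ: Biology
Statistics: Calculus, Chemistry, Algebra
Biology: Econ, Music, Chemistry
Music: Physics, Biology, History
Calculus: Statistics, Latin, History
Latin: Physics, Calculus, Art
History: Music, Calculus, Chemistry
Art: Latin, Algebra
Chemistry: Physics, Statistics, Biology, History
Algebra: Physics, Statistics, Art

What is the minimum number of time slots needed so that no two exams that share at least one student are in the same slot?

The cycle Calculus-History-Music-Physics-Latin-Calculus has odd length 5, so it cannot be 2-colored; at least 3 time slots are needed.
3 time slots suffice: time slot 1 → {Econ, Music, Calculus, Chemistry, Algebra}; time slot 2 → {Physics, Statistics, Biology, History, Art}; time slot 3 → {Latin}. Each listed conflict is separated.

3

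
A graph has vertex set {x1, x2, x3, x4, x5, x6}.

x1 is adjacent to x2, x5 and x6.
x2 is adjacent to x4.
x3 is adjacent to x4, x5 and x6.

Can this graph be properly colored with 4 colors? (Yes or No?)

Yes

The chromatic number is 3. The cycle x2-x4-x3-x5-x1-x2 has odd length 5, so it cannot be 2-colored; at least 3 colors are needed.
3 colors suffice: x1=1, x2=3, x3=1, x4=2, x5=2, x6=2.
Since 4 ≥ 3, a proper 4-coloring certainly exists.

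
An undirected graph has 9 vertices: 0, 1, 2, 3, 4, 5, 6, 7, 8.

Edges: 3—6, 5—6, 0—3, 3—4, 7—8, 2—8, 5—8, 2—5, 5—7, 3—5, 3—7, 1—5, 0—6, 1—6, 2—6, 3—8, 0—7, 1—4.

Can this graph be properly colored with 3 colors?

No

3, 5, 7, 8 form a clique, so at least 4 colors are needed.
So 3 colors are not enough.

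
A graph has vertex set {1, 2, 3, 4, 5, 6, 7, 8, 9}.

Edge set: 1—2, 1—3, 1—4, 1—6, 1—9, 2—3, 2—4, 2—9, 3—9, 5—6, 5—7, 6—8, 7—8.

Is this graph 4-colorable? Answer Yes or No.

The chromatic number is 4. 1, 2, 3, 9 are mutually adjacent (a clique of size 4), so at least 4 colors are needed.
A valid assignment using 4 colors: 1=a, 2=b, 3=c, 4=c, 5=a, 6=b, 7=b, 8=a, 9=d.
That is already a proper 4-coloring.

Yes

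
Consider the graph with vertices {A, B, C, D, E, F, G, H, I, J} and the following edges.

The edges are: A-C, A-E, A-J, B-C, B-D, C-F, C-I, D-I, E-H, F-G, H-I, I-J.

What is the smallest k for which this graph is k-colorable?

The cycle E-H-I-C-A-E has odd length 5, so it cannot be 2-colored; at least 3 colors are needed.
One proper 3-coloring: A=red, B=red, C=blue, D=blue, E=blue, F=red, G=blue, H=green, I=red, J=blue. Each edge has distinct colors on its endpoints.

3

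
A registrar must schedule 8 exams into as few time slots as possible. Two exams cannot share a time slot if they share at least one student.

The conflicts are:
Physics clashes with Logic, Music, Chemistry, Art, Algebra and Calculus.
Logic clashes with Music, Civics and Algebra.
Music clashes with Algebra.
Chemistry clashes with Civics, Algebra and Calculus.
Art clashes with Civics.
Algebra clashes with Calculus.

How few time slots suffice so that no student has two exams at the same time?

Physics, Logic, Music, Algebra all conflict with each other, so at least 4 time slots are needed.
4 time slots suffice: time slot 1 → {Physics, Civics}; time slot 2 → {Art, Algebra}; time slot 3 → {Logic, Chemistry}; time slot 4 → {Music, Calculus}. Each listed conflict is separated.

4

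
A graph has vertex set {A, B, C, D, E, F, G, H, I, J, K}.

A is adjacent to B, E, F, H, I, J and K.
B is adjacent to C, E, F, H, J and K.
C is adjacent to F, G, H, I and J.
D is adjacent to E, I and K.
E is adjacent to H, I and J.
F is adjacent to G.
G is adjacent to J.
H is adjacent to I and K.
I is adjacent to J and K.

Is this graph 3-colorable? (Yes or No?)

No

A, B, H, K are pairwise adjacent (a clique of size 4), so at least 4 colors are needed.
So 3 colors are not enough.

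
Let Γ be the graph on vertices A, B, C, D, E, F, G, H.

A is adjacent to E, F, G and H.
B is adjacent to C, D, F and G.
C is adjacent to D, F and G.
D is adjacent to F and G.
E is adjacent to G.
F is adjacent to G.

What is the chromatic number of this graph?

B, C, D, F, G form a clique, so at least 5 colors are needed.
5 colors suffice: color 1 → {G, H}; color 2 → {E, F}; color 3 → {A, C}; color 4 → {D}; color 5 → {B}. Every edge joins two different colors.

5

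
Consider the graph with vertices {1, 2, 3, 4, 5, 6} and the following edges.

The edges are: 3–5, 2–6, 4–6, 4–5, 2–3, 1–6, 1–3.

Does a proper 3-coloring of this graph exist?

The chromatic number is 3. The cycle 2-6-4-5-3-2 has odd length 5, so it cannot be 2-colored; at least 3 colors are needed.
3 colors suffice: color red → {3, 6}; color blue → {1, 2, 4}; color green → {5}.
That is already a proper 3-coloring.

Yes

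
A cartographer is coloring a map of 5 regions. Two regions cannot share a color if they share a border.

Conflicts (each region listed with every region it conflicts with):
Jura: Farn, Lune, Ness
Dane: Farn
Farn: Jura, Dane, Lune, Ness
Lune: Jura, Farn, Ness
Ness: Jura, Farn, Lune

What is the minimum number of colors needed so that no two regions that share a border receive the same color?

Jura, Farn, Lune, Ness are mutually in conflict, so at least 4 colors are needed.
4 colors suffice: Jura=3, Dane=2, Farn=1, Lune=2, Ness=4. Every pair that conflicts lands in different colors.

4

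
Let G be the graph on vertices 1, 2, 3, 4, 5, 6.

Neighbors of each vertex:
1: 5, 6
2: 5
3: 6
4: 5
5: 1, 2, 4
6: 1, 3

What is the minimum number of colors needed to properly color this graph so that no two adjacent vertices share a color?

4 and 5 are adjacent, so at least 2 colors are needed.
2 colors suffice: color a → {5, 6}; color b → {1, 2, 3, 4}. Every edge joins two different colors.

2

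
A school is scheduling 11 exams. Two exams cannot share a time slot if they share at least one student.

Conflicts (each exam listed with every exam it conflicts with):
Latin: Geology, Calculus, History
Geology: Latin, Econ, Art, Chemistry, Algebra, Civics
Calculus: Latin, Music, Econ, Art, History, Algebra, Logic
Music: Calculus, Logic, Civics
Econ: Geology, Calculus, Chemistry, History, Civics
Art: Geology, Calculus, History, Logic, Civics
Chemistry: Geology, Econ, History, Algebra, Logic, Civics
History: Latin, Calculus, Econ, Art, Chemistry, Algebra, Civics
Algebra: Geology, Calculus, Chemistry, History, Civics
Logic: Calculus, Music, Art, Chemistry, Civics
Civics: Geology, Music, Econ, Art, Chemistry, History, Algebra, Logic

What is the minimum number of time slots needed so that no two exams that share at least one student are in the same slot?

4

Geology, Chemistry, Algebra, Civics pairwise conflict, so at least 4 time slots are needed.
4 time slots suffice: time slot 1 → {Calculus, Civics}; time slot 2 → {Geology, History, Logic}; time slot 3 → {Latin, Music, Art, Chemistry}; time slot 4 → {Econ, Algebra}. No two conflicting exams share a time slot.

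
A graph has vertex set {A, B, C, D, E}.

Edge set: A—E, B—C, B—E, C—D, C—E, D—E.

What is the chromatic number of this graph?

3

B, C, E are pairwise adjacent, so at least 3 colors are needed.
3 colors suffice: color 1 → {E}; color 2 → {A, C}; color 3 → {B, D}. Each edge has distinct colors on its endpoints.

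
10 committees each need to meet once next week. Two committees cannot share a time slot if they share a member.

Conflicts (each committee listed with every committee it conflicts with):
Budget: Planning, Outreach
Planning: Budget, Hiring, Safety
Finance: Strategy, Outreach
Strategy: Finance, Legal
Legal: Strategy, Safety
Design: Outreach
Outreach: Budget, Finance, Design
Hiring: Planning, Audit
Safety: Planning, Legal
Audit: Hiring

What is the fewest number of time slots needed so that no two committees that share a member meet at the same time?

3

The cycle Legal-Safety-Planning-Budget-Outreach-Finance-Strategy-Legal has odd length 7, so it cannot be 2-colored; at least 3 time slots are needed.
3 time slots suffice: time slot 1 → {Planning, Legal, Outreach, Audit}; time slot 2 → {Budget, Finance, Design, Hiring, Safety}; time slot 3 → {Strategy}. Every pair that conflicts lands in different time slots.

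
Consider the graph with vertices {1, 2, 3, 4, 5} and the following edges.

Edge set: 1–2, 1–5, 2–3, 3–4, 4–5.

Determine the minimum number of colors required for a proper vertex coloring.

The cycle 2-1-5-4-3-2 has odd length 5, so it cannot be 2-colored; at least 3 colors are needed.
One proper 3-coloring: 1=blue, 2=red, 3=blue, 4=green, 5=red. Every edge joins two different colors.

3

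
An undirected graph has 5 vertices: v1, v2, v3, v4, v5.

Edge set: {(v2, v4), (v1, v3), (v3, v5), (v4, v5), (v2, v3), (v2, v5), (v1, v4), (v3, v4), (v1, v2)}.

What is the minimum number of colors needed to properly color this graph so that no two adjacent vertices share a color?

v1, v2, v3, v4 form a clique, so at least 4 colors are needed.
A valid assignment using 4 colors: v1=Y, v2=R, v3=B, v4=G, v5=Y. No two adjacent vertices share a color.

4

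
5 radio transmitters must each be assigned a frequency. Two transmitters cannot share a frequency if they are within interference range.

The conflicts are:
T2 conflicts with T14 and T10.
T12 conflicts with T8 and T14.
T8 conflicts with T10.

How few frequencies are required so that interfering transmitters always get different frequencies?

3

The cycle T8-T12-T14-T2-T10-T8 has odd length 5, so it cannot be 2-colored; at least 3 frequencies are needed.
Using 3 frequencies: T2=3, T12=2, T8=1, T14=1, T10=2. Every pair that conflicts lands in different frequencies.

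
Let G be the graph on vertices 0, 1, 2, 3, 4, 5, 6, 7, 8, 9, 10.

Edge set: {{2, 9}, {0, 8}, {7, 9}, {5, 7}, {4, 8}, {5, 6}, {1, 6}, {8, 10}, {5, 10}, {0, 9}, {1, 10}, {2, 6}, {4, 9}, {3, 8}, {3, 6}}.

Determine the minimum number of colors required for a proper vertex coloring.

The cycle 2-9-7-5-6-2 has odd length 5, so it cannot be 2-colored; at least 3 colors are needed.
3 colors suffice: 0=b, 1=b, 2=b, 3=b, 4=b, 5=b, 6=a, 7=c, 8=a, 9=a, 10=c. Every edge joins two different colors.

3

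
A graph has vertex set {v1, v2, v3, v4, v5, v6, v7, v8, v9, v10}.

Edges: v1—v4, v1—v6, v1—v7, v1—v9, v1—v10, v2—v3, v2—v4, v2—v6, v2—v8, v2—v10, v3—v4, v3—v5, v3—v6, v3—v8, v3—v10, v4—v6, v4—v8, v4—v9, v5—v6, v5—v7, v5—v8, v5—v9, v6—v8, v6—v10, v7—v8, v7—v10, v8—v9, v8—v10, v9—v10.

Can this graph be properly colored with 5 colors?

Yes

The chromatic number is 5. v2, v3, v4, v6, v8 are pairwise adjacent (a clique of size 5), so at least 5 colors are needed.
5 colors suffice: color red → {v1, v8}; color blue → {v6, v7, v9}; color green → {v4, v5, v10}; color yellow → {v3}; color purple → {v2}.
That is already a proper 5-coloring.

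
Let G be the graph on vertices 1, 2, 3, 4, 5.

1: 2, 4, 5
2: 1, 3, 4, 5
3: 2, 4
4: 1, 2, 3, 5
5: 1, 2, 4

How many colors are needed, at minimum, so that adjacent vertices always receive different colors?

4

1, 2, 4, 5 form a clique, so at least 4 colors are needed.
4 colors suffice: color red → {2}; color blue → {4}; color green → {3, 5}; color yellow → {1}. Every edge joins two different colors.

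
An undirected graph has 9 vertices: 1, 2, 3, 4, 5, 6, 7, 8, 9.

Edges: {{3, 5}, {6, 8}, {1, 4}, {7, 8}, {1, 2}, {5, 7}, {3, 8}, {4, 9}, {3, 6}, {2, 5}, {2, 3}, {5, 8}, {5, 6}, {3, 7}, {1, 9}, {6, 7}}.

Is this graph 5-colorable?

Yes

The chromatic number is 5. 3, 5, 6, 7, 8 are mutually adjacent (a clique of size 5), so at least 5 colors are needed.
5 colors suffice: color red → {1, 3}; color blue → {5, 9}; color green → {2, 4, 8}; color yellow → {6}; color purple → {7}.
That is already a proper 5-coloring.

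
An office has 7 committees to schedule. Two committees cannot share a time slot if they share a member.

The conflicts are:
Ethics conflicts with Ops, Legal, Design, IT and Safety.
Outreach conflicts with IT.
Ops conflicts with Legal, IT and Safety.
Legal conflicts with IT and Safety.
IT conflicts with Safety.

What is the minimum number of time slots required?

Ethics, Ops, Legal, IT, Safety all conflict with each other, so at least 5 time slots are needed.
5 time slots suffice: time slot 1 → {Ethics, Outreach}; time slot 2 → {Design, IT}; time slot 3 → {Safety}; time slot 4 → {Legal}; time slot 5 → {Ops}. No two conflicting committees share a time slot.

5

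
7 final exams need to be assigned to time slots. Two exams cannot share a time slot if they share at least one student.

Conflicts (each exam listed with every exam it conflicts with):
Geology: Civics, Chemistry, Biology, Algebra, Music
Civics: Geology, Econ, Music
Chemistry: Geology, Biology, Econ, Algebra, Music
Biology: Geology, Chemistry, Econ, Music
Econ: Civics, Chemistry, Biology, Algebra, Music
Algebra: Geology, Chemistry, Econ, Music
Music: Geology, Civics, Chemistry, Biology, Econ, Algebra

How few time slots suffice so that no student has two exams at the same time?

4

Geology, Chemistry, Biology, Music all conflict with each other, so at least 4 time slots are needed.
4 time slots suffice: time slot 1 → {Music}; time slot 2 → {Geology, Econ}; time slot 3 → {Civics, Chemistry}; time slot 4 → {Biology, Algebra}. Every pair that conflicts lands in different time slots.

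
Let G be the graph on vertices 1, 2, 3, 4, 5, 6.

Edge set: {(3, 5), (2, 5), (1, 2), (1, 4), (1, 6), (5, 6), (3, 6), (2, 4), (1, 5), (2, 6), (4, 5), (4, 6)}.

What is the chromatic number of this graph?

1, 2, 4, 5, 6 form a clique, so at least 5 colors are needed.
5 colors suffice: 1=d, 2=c, 3=c, 4=e, 5=a, 6=b. Each edge has distinct colors on its endpoints.

5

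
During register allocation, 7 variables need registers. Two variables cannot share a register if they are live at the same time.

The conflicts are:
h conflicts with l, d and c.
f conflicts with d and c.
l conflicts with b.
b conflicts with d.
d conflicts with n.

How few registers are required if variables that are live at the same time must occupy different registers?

2

d and n conflict, so at least 2 registers are needed.
Using 2 registers: h=2, f=2, l=1, b=2, d=1, c=1, n=2. Every pair that conflicts lands in different registers.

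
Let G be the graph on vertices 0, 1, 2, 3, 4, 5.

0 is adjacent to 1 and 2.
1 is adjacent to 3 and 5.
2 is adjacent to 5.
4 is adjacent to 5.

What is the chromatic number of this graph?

2

0 and 2 are adjacent, so at least 2 colors are needed.
A valid assignment using 2 colors: 0=a, 1=b, 2=b, 3=a, 4=b, 5=a. No two adjacent vertices share a color.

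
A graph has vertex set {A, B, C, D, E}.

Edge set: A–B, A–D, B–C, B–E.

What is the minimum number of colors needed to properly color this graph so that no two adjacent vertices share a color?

A and B are adjacent, so at least 2 colors are needed.
One proper 2-coloring: A=2, B=1, C=2, D=1, E=2. No two adjacent vertices share a color.

2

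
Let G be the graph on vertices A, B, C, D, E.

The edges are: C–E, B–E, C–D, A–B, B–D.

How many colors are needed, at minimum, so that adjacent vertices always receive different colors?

B and D are adjacent, so at least 2 colors are needed.
2 colors suffice: color 1 → {B, C}; color 2 → {A, D, E}. No two adjacent vertices share a color.

2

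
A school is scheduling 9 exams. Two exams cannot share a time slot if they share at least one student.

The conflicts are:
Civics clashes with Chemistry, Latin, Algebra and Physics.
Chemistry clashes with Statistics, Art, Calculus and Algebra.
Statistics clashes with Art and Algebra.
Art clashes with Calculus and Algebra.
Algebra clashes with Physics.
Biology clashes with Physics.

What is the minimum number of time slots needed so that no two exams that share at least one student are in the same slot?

4

Chemistry, Statistics, Art, Algebra all conflict with each other, so at least 4 time slots are needed.
A valid assignment using 4 time slots: Civics=3, Chemistry=2, Statistics=4, Art=3, Calculus=1, Latin=1, Algebra=1, Biology=1, Physics=2. No two conflicting exams share a time slot.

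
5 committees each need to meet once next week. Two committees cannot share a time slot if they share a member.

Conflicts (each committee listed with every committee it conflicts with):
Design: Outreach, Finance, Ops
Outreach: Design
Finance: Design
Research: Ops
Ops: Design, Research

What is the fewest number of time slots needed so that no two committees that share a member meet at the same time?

Design and Ops conflict, so at least 2 time slots are needed.
2 time slots suffice: time slot 1 → {Design, Research}; time slot 2 → {Outreach, Finance, Ops}. No two conflicting committees share a time slot.

2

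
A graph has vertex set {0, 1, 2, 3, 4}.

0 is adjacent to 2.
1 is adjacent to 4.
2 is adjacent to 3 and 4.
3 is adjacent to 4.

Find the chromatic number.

3

2, 3, 4 are mutually adjacent, so at least 3 colors are needed.
A valid assignment using 3 colors: 0=red, 1=blue, 2=blue, 3=green, 4=red. Each edge has distinct colors on its endpoints.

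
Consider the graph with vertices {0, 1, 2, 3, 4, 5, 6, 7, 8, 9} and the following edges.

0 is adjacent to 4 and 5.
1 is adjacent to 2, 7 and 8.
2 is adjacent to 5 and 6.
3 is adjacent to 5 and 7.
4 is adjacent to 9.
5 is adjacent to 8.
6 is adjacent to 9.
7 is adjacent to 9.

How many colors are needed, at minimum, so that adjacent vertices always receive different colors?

The cycle 7-3-5-8-1-7 has odd length 5, so it cannot be 2-colored; at least 3 colors are needed.
3 colors suffice: color a → {1, 5, 9}; color b → {0, 2, 7, 8}; color c → {3, 4, 6}. No two adjacent vertices share a color.

3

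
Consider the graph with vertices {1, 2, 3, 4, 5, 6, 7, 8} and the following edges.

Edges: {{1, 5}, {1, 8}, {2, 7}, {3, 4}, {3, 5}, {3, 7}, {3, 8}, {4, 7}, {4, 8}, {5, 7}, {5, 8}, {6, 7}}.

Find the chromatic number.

1, 5, 8 form a triangle, so at least 3 colors are needed.
3 colors suffice: 1=c, 2=b, 3=c, 4=b, 5=b, 6=b, 7=a, 8=a. No two adjacent vertices share a color.

3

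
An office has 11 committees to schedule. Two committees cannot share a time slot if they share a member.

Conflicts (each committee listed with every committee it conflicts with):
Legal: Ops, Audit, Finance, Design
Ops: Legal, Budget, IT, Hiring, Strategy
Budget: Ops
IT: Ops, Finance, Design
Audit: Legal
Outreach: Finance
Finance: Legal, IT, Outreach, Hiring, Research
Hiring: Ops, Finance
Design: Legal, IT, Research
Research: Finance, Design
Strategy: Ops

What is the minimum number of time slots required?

Ops and Hiring conflict, so at least 2 time slots are needed.
A valid assignment using 2 time slots: Legal=2, Ops=1, Budget=2, IT=2, Audit=1, Outreach=2, Finance=1, Hiring=2, Design=1, Research=2, Strategy=2. Every pair that conflicts lands in different time slots.

2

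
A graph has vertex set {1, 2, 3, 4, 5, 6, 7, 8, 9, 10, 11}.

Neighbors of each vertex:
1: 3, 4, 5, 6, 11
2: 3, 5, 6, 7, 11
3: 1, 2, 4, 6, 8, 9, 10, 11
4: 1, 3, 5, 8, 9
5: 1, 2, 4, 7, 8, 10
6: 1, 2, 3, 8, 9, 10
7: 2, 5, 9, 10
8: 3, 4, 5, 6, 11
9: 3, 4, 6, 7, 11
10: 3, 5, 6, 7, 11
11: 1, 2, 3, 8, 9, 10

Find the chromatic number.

3, 6, 10 are pairwise adjacent, so at least 3 colors are needed.
A valid assignment using 3 colors: 1=c, 2=c, 3=a, 4=b, 5=a, 6=b, 7=b, 8=c, 9=c, 10=c, 11=b. Every edge joins two different colors.

3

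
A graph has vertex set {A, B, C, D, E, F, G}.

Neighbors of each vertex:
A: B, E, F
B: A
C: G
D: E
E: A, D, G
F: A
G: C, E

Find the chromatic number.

A and F are adjacent, so at least 2 colors are needed.
2 colors suffice: color 1 → {B, C, E, F}; color 2 → {A, D, G}. Each edge has distinct colors on its endpoints.

2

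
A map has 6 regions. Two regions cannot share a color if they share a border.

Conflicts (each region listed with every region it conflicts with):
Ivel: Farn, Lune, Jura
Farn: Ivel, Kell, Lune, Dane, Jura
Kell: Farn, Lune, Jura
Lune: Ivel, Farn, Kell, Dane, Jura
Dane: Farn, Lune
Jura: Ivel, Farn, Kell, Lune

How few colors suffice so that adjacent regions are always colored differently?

Farn, Kell, Lune, Jura are mutually in conflict, so at least 4 colors are needed.
4 colors suffice: color 1 → {Lune}; color 2 → {Farn}; color 3 → {Dane, Jura}; color 4 → {Ivel, Kell}. Each listed conflict is separated.

4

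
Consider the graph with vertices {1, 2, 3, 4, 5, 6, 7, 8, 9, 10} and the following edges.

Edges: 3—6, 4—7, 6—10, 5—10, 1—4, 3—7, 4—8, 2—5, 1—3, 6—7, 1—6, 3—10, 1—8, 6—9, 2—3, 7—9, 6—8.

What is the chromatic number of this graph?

1, 6, 8 form a triangle, so at least 3 colors are needed.
3 colors suffice: color a → {4, 5, 6}; color b → {3, 8, 9}; color c → {1, 2, 7, 10}. No two adjacent vertices share a color.

3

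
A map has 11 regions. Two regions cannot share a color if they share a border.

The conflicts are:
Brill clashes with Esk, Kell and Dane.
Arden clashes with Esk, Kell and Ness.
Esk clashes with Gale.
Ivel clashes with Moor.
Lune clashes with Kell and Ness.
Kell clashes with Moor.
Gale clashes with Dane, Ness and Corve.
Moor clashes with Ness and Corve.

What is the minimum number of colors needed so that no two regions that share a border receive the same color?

Gale and Corve conflict, so at least 2 colors are needed.
2 colors suffice: color 1 → {Esk, Ivel, Kell, Dane, Ness, Corve}; color 2 → {Brill, Arden, Lune, Gale, Moor}. Every pair that conflicts lands in different colors.

2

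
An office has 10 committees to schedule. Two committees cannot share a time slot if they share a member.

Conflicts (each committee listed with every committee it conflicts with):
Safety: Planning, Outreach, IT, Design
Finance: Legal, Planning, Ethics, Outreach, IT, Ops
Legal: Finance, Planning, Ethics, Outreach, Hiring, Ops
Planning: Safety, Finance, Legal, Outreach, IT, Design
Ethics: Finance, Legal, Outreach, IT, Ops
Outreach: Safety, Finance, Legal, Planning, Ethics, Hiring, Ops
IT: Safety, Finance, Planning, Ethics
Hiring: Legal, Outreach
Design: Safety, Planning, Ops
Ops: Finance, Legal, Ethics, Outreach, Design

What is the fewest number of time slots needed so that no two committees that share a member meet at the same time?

5

Finance, Legal, Ethics, Outreach, Ops all conflict with each other, so at least 5 time slots are needed.
5 time slots suffice: time slot 1 → {Outreach, IT, Design}; time slot 2 → {Safety, Legal}; time slot 3 → {Finance, Hiring}; time slot 4 → {Planning, Ethics}; time slot 5 → {Ops}. Each listed conflict is separated.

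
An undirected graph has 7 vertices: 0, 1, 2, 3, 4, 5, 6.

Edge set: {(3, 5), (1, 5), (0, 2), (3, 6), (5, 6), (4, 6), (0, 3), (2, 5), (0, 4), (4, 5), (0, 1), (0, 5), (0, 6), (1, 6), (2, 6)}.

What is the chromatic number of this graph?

0, 3, 5, 6 are mutually adjacent (a clique of size 4), so at least 4 colors are needed.
4 colors suffice: color red → {0}; color blue → {5}; color green → {6}; color yellow → {1, 2, 3, 4}. No two adjacent vertices share a color.

4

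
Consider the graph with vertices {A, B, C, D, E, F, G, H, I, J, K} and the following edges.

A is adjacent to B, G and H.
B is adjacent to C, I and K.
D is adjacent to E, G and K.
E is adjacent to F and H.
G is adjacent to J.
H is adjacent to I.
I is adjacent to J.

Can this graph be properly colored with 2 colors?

No

The cycle I-J-G-A-B-I has odd length 5, so it cannot be 2-colored; at least 3 colors are needed.
So 2 colors are not enough.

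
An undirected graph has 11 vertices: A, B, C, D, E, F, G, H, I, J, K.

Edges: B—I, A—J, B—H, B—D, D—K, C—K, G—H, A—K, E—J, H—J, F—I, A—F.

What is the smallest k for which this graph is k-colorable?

2

D and K are adjacent, so at least 2 colors are needed.
2 colors suffice: color red → {B, F, G, J, K}; color blue → {A, C, D, E, H, I}. No two adjacent vertices share a color.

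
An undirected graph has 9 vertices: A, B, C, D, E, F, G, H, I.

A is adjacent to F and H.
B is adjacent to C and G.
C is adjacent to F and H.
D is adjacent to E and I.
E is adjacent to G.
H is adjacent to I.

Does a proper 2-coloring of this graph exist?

No

The cycle E-G-B-C-H-I-D-E has odd length 7, so it cannot be 2-colored; at least 3 colors are needed.
So 2 colors are not enough.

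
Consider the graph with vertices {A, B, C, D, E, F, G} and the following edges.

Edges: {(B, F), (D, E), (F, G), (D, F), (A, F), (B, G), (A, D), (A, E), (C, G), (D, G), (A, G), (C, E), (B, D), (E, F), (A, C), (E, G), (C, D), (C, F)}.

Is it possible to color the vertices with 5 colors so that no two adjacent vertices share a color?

A, C, D, E, F, G are mutually adjacent (a clique of size 6), so at least 6 colors are needed.
So 5 colors are not enough.

No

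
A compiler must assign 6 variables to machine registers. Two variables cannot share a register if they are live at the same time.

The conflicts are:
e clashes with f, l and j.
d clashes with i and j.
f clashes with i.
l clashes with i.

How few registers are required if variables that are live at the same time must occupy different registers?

3

The cycle f-i-d-j-e-f has odd length 5, so it cannot be 2-colored; at least 3 registers are needed.
3 registers suffice: register 1 → {e, i}; register 2 → {d, f, l}; register 3 → {j}. No two conflicting variables share a register.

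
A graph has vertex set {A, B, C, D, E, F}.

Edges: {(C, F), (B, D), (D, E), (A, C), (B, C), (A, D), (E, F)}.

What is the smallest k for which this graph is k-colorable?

The cycle C-A-D-E-F-C has odd length 5, so it cannot be 2-colored; at least 3 colors are needed.
3 colors suffice: color 1 → {C, D}; color 2 → {A, B, F}; color 3 → {E}. Each edge has distinct colors on its endpoints.

3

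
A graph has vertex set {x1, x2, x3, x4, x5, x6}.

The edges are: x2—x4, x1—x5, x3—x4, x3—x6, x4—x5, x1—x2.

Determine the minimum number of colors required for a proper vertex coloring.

2

x3 and x4 are adjacent, so at least 2 colors are needed.
One proper 2-coloring: x1=1, x2=2, x3=2, x4=1, x5=2, x6=1. No two adjacent vertices share a color.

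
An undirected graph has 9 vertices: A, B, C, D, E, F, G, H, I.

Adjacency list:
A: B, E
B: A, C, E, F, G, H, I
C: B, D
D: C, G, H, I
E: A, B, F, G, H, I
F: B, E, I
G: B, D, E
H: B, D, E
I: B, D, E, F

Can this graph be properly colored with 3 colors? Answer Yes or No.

No

B, E, F, I form a clique, so at least 4 colors are needed.
So 3 colors are not enough.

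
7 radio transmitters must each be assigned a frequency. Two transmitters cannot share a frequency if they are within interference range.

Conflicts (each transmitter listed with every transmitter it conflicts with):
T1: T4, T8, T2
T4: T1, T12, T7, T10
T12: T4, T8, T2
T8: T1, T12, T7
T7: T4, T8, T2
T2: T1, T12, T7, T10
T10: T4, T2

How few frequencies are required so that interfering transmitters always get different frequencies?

2

T2 and T10 conflict, so at least 2 frequencies are needed.
2 frequencies suffice: frequency 1 → {T4, T8, T2}; frequency 2 → {T1, T12, T7, T10}. Every pair that conflicts lands in different frequencies.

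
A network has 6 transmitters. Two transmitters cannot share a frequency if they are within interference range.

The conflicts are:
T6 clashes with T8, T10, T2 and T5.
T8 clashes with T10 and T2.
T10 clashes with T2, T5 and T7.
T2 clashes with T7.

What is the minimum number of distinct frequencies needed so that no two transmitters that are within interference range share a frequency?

T6, T8, T10, T2 pairwise conflict, so at least 4 frequencies are needed.
4 frequencies suffice: T6=2, T8=4, T10=1, T2=3, T5=3, T7=2. Every pair that conflicts lands in different frequencies.

4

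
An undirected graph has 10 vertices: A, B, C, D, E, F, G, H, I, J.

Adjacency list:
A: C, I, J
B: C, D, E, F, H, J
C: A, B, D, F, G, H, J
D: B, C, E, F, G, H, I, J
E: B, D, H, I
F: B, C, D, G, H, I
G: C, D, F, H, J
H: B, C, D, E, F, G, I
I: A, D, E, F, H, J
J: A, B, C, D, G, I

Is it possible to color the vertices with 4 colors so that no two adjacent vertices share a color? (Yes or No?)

No

C, D, F, G, H form a clique, so at least 5 colors are needed.
So 4 colors are not enough.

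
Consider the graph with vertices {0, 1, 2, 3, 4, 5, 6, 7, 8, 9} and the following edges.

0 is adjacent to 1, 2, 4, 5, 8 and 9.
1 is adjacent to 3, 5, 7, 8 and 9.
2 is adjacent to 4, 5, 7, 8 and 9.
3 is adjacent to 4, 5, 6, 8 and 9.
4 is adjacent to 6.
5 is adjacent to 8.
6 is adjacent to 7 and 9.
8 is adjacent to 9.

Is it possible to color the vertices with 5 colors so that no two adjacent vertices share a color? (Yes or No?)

Yes

The chromatic number is 4. 0, 2, 5, 8 form a clique, so at least 4 colors are needed.
4 colors suffice: color red → {1, 2, 6}; color blue → {0, 3, 7}; color green → {4, 8}; color yellow → {5, 9}.
Since 5 ≥ 4, a proper 5-coloring certainly exists.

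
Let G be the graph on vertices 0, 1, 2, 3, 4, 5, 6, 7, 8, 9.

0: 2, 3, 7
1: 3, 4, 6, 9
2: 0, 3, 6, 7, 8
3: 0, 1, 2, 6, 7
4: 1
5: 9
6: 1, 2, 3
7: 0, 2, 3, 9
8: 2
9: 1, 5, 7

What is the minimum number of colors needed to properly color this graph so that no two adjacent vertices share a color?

4

0, 2, 3, 7 form a clique, so at least 4 colors are needed.
A valid assignment using 4 colors: 0=yellow, 1=blue, 2=blue, 3=red, 4=red, 5=blue, 6=green, 7=green, 8=red, 9=red. Every edge joins two different colors.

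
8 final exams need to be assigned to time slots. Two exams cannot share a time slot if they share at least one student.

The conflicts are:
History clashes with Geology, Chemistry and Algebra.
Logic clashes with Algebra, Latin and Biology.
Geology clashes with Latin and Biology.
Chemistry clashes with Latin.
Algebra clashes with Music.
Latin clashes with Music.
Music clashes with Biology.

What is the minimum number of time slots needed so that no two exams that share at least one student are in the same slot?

The cycle Latin-Logic-Algebra-History-Geology-Latin has odd length 5, so it cannot be 2-colored; at least 3 time slots are needed.
A valid assignment using 3 time slots: History=3, Logic=2, Geology=2, Chemistry=2, Algebra=1, Latin=1, Music=2, Biology=1. No two conflicting exams share a time slot.

3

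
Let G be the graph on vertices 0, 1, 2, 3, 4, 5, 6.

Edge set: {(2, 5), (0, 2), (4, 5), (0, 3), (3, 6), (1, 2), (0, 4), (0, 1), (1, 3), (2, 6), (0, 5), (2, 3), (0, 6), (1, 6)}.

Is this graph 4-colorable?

0, 1, 2, 3, 6 form a clique, so at least 5 colors are needed.
So 4 colors are not enough.

No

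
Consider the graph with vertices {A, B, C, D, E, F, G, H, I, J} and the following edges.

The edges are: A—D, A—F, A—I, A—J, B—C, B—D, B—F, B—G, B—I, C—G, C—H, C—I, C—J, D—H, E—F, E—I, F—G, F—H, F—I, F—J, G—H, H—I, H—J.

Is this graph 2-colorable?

F, H, I are pairwise adjacent, so at least 3 colors are needed.
So 2 colors are not enough.

No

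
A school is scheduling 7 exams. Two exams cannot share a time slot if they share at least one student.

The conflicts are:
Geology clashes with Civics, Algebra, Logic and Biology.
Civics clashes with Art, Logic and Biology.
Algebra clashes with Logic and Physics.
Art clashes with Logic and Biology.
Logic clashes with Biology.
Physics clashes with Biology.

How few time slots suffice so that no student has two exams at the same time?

Civics, Art, Logic, Biology all conflict with each other, so at least 4 time slots are needed.
4 time slots suffice: time slot 1 → {Logic, Physics}; time slot 2 → {Algebra, Biology}; time slot 3 → {Civics}; time slot 4 → {Geology, Art}. No two conflicting exams share a time slot.

4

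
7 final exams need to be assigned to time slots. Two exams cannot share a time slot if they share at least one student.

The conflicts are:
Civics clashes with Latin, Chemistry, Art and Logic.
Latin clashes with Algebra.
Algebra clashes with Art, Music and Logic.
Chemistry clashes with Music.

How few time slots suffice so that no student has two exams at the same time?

The cycle Chemistry-Civics-Logic-Algebra-Music-Chemistry has odd length 5, so it cannot be 2-colored; at least 3 time slots are needed.
3 time slots suffice: time slot 1 → {Civics, Algebra}; time slot 2 → {Latin, Art, Music, Logic}; time slot 3 → {Chemistry}. Each listed conflict is separated.

3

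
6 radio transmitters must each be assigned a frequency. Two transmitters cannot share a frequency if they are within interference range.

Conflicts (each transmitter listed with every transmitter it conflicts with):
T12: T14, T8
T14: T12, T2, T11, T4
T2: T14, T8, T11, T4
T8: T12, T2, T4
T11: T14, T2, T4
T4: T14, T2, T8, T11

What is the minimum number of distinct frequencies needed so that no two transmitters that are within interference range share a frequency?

T14, T2, T11, T4 all conflict with each other, so at least 4 frequencies are needed.
4 frequencies suffice: frequency 1 → {T14, T8}; frequency 2 → {T12, T2}; frequency 3 → {T4}; frequency 4 → {T11}. No two conflicting transmitters share a frequency.

4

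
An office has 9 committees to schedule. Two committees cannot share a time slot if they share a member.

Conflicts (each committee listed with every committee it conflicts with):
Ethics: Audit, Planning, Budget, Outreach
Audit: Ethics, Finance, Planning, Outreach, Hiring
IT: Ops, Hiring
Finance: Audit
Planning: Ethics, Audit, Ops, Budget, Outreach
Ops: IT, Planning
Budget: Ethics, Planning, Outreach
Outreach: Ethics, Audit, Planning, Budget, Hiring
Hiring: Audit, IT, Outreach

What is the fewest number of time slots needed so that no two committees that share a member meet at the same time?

Ethics, Planning, Budget, Outreach are mutually in conflict, so at least 4 time slots are needed.
4 time slots suffice: time slot 1 → {IT, Finance, Outreach}; time slot 2 → {Planning, Hiring}; time slot 3 → {Audit, Ops, Budget}; time slot 4 → {Ethics}. Each listed conflict is separated.

4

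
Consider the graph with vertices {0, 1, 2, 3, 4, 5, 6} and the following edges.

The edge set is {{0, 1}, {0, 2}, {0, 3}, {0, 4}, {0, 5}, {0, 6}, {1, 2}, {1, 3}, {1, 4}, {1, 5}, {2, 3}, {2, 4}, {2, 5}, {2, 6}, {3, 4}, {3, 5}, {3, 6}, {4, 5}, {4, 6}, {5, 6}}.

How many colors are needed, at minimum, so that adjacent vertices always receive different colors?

0, 2, 3, 4, 5, 6 form a clique, so at least 6 colors are needed.
One proper 6-coloring: 0=a, 1=f, 2=b, 3=e, 4=d, 5=c, 6=f. No two adjacent vertices share a color.

6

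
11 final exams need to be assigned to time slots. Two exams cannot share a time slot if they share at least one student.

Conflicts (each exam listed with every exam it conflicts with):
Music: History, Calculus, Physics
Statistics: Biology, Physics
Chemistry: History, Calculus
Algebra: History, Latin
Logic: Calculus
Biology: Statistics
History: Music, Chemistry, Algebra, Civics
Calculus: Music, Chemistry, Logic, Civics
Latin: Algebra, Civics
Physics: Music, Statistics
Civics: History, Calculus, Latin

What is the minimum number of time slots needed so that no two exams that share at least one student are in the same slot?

2

Algebra and History conflict, so at least 2 time slots are needed.
2 time slots suffice: Music=2, Statistics=2, Chemistry=2, Algebra=2, Logic=2, Biology=1, History=1, Calculus=1, Latin=1, Physics=1, Civics=2. Each listed conflict is separated.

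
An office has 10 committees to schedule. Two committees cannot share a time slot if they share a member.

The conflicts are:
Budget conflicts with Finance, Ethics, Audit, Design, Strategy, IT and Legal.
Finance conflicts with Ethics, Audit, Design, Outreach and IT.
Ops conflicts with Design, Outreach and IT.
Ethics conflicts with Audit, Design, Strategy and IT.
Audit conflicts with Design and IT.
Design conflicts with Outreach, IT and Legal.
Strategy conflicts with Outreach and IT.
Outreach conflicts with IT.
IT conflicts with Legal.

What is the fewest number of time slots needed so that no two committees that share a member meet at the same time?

Budget, Finance, Ethics, Audit, Design, IT are mutually in conflict, so at least 6 time slots are needed.
6 time slots suffice: time slot 1 → {IT}; time slot 2 → {Design, Strategy}; time slot 3 → {Budget, Outreach}; time slot 4 → {Finance, Ops, Legal}; time slot 5 → {Ethics}; time slot 6 → {Audit}. Each listed conflict is separated.

6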